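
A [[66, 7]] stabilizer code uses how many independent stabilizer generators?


For an [[n,k]] stabilizer code:
Number of stabilizer generators = n - k
= 66 - 7
= 59

59


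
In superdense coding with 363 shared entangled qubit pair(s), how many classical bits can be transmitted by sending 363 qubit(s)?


Superdense coding allows 2 classical bits per shared entangled pair.
363 pair(s) -> 2 * 363 = 726 classical bits

726


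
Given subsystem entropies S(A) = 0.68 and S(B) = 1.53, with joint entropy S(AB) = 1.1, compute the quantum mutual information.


I(A:B) = S(A) + S(B) - S(AB)
= 0.68 + 1.53 - 1.1
= 1.1100

1.1100


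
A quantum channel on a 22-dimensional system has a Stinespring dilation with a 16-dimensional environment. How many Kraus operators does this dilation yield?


Tracing out the environment in an orthonormal basis {|i>_E} gives Kraus operators K_i = <i|_E U |0>_E.
Number of Kraus operators = dim(H_env) = d_env
= 16

16


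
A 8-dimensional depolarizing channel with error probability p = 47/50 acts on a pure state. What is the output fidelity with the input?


F = (1-p) + p/d
= (1 - 0.9400) + 0.9400/8
= 0.0600 + 0.1175
= 0.1775

0.1775


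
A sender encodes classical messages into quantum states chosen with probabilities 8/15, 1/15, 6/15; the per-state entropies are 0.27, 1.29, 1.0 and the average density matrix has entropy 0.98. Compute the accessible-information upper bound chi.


chi = S(rho) - sum_i p_i * S(rho_i)
Weighted entropy = 8/15 * 0.27 + 1/15 * 1.29 + 6/15 * 1.0
= 0.6300
chi = 0.98 - 0.6300
= 0.3500

0.3500


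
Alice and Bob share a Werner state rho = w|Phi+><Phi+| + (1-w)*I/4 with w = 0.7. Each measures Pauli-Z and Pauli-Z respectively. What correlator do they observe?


|Phi+> = (|00> + |11>)/sqrt(2)
For the pure Bell state, <Z_A Z_B> = +1 (Bell-state Pauli correlator).
The maximally-mixed part I/4 has tr(I/4 * P tensor P) = 0 for any traceless Pauli P.
So <Z_A Z_B>_rho = w * (+1) + (1 - w) * 0
= 0.7 * (+1)
= 0.7000

0.7000


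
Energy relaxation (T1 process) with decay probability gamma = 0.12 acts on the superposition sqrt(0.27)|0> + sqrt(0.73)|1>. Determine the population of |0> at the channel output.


For amplitude damping with parameter gamma on state sqrt(a)|0> + sqrt(b)|1>:
alpha^2 = 0.27, beta^2 = 0.73
P(|0>) = alpha^2 + gamma * beta^2
= 0.27 + 0.12 * 0.73
= 0.27 + 0.0876
= 0.3576

0.3576


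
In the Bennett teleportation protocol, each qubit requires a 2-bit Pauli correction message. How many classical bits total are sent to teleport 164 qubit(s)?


Quantum teleportation requires 2 classical bits per qubit teleported.
164 qubit(s) -> 2 * 164 = 328 classical bits

328


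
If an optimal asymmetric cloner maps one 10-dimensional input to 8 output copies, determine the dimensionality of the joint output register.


Output space = H^(tensor 8) where dim(H) = 10
dim = 10^8
= 100 (after 2 factors)
= 1000 (after 3 factors)
= 10000 (after 4 factors)
= 100000 (after 5 factors)
= 1000000 (after 6 factors)
= 10000000 (after 7 factors)
= 100000000 (after 8 factors)
= 100000000

100000000


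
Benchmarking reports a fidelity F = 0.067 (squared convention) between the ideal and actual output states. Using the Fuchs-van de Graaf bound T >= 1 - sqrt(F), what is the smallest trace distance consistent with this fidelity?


Fuchs-van de Graaf (squared-fidelity convention): 1 - sqrt(F) <= T <= sqrt(1 - F).
Lower bound: T >= 1 - sqrt(F)
sqrt(F) = sqrt(0.067) = 0.2588
T >= 1 - 0.2588
T >= 0.7412

0.7412


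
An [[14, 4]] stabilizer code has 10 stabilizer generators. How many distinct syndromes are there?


Each stabilizer generator gives a binary (+1 or -1) measurement outcome.
With 10 independent generators:
Total syndromes = 2^10
= 1024

1024


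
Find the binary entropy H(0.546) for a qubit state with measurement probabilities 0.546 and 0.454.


S = -p*log2(p) - (1-p)*log2(1-p)
p = 0.5460, 1-p = 0.4540
= -0.5460 * log2(0.5460) - 0.4540 * log2(0.4540)
= -(-0.4767) - (-0.5172)
= 0.9939

0.9939


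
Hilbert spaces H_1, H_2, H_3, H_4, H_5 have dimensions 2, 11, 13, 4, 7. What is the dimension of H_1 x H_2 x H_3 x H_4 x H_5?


dim(H_1 x H_2 x H_3 x H_4 x H_5) = 2 * 11 * 13 * 4 * 7
= 22 * 13 * 4 * 7
= 286 * 4 * 7
= 1144 * 7
= 8008

8008


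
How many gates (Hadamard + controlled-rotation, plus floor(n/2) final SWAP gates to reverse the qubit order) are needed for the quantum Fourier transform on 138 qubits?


Hadamard gates: 138
Controlled rotations: n*(n-1)/2 = 138*137/2 = 9453
SWAP gates: floor(n/2) = floor(138/2) = 69
Total = 138 + 9453 + 69
= 9660

9660


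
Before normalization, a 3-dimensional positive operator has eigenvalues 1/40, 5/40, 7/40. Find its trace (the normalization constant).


tr(M) = sum of eigenvalues
= 1/40 + 5/40 + 7/40
= 13/40
= 0.3250

0.3250


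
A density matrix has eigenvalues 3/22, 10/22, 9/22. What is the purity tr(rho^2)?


tr(rho^2) = sum of eigenvalues squared
= (3/22)^2 + (10/22)^2 + (9/22)^2
= (9 + 100 + 81) / 484
= 190/484
= 0.3926

0.3926


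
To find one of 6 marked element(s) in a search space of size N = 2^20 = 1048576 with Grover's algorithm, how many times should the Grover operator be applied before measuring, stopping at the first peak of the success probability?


After j Grover iterations the success probability is P(j) = sin^2((2j+1)*theta), where sin(theta) = sqrt(k/N).
N = 2^20 = 1048576, k = 6
sin(theta) = sqrt(k/N) = 0.002392079827
theta = arcsin(sqrt(k/N)) = 0.002392082108 rad
P(j) reaches its first maximum when (2j+1)*theta is as close as possible to pi/2, i.e. j = round(pi/(4*theta) - 1/2).
pi/(4*theta) - 1/2 = 327.8324
(For comparison, the common estimate pi/4 * sqrt(N/k) = 328.3328; the exact maximiser is used here.)
Optimal iterations = 328

328


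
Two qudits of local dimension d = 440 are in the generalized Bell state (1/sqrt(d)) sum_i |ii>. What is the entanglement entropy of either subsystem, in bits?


For a maximally entangled state in d x d:
S = log2(d) = log2(440)
= 8.7814

8.7814


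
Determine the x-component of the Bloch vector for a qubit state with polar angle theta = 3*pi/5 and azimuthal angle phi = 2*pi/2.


theta = 1.8850, phi = 3.1416
r_x = sin(theta)*cos(phi) = 0.9511 * -1.0000
r_x = -0.9511

-0.9511


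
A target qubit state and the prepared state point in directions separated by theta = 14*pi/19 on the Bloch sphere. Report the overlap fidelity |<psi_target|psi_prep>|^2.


For states separated by angle theta on Bloch sphere:
F = cos^2(theta/2)
theta = 14*pi/19 = 2.3149
theta/2 = 1.1574
cos(theta/2) = 0.4017
F = 0.1614

0.1614


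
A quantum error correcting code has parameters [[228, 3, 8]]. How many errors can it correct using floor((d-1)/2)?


Code parameters: [[228, 3, 8]], distance d = 8.
Number of correctable errors = floor((d-1)/2)
= floor((8 - 1)/2)
= floor(7/2)
= 3

3


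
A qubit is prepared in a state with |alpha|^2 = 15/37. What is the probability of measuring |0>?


|alpha|^2 = 15/37 = 0.4054
|beta|^2 = 1 - 15/37 = 22/37 = 0.5946
P(|0>) = |alpha|^2 = 0.4054

0.4054


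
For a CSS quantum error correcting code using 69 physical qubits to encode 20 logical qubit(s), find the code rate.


Code rate R = k/n
= 20/69
= 0.2899

0.2899


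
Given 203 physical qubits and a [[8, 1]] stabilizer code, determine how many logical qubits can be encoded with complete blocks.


Each code block uses 8 physical qubits for 1 logical qubit(s).
Number of complete blocks = floor(203 / 8) = 25
Logical qubits = 25 * 1
= 25

25


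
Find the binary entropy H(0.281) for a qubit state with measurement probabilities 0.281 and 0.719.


S = -p*log2(p) - (1-p)*log2(1-p)
p = 0.2810, 1-p = 0.7190
= -0.2810 * log2(0.2810) - 0.7190 * log2(0.7190)
= -(-0.5146) - (-0.3422)
= 0.8568

0.8568


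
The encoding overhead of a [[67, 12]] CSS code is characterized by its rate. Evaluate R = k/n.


Code rate R = k/n
= 12/67
= 0.1791

0.1791


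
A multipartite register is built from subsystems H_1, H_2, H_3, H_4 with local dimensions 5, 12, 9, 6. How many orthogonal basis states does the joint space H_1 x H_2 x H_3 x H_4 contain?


dim(H_1 x H_2 x H_3 x H_4) = 5 * 12 * 9 * 6
= 60 * 9 * 6
= 540 * 6
= 3240

3240


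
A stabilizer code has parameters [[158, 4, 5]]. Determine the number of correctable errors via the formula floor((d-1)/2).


Code parameters: [[158, 4, 5]], distance d = 5.
Number of correctable errors = floor((d-1)/2)
= floor((5 - 1)/2)
= floor(4/2)
= 2

2


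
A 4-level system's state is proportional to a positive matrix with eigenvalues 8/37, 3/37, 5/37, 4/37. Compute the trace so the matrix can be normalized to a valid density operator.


tr(M) = sum of eigenvalues
= 8/37 + 3/37 + 5/37 + 4/37
= 20/37
= 0.5405

0.5405


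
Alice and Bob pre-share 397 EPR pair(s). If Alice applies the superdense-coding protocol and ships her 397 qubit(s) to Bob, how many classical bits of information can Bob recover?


Superdense coding allows 2 classical bits per shared entangled pair.
397 pair(s) -> 2 * 397 = 794 classical bits

794


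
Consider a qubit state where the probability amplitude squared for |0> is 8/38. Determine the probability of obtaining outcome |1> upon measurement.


|alpha|^2 = 8/38 = 0.2105
|beta|^2 = 1 - 8/38 = 30/38 = 0.7895
P(|1>) = |beta|^2 = 0.7895

0.7895


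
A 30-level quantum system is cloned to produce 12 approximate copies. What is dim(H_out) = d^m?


Output space = H^(tensor 12) where dim(H) = 30
dim = 30^12
= 900 (after 2 factors)
= 27000 (after 3 factors)
= 810000 (after 4 factors)
= 24300000 (after 5 factors)
= 729000000 (after 6 factors)
= 21870000000 (after 7 factors)
= 656100000000 (after 8 factors)
= 19683000000000 (after 9 factors)
= 590490000000000 (after 10 factors)
= 17714700000000000 (after 11 factors)
= 531441000000000000 (after 12 factors)
= 531441000000000000

531441000000000000


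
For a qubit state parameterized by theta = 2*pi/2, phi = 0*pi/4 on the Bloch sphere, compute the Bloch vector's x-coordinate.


theta = 3.1416, phi = 0.0000
r_x = sin(theta)*cos(phi) = 0.0000 * 1.0000
r_x = 0.0000

0.0000


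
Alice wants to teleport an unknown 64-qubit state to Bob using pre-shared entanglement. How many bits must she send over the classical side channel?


Quantum teleportation requires 2 classical bits per qubit teleported.
64 qubit(s) -> 2 * 64 = 128 classical bits

128


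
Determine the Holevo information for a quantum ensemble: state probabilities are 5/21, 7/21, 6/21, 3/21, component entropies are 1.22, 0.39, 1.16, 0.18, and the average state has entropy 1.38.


chi = S(rho) - sum_i p_i * S(rho_i)
Weighted entropy = 5/21 * 1.22 + 7/21 * 0.39 + 6/21 * 1.16 + 3/21 * 0.18
= 0.7776
chi = 1.38 - 0.7776
= 0.6024

0.6024


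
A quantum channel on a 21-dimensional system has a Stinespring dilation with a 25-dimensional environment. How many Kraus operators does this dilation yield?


Tracing out the environment in an orthonormal basis {|i>_E} gives Kraus operators K_i = <i|_E U |0>_E.
Number of Kraus operators = dim(H_env) = d_env
= 25

25


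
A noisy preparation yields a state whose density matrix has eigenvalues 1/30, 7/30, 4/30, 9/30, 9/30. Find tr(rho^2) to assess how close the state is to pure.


tr(rho^2) = sum of eigenvalues squared
= (1/30)^2 + (7/30)^2 + (4/30)^2 + (9/30)^2 + (9/30)^2
= (1 + 49 + 16 + 81 + 81) / 900
= 228/900
= 0.2533

0.2533


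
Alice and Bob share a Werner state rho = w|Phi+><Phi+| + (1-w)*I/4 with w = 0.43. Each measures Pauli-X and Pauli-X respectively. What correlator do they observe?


|Phi+> = (|00> + |11>)/sqrt(2)
For the pure Bell state, <X_A X_B> = +1 (Bell-state Pauli correlator).
The maximally-mixed part I/4 has tr(I/4 * P tensor P) = 0 for any traceless Pauli P.
So <X_A X_B>_rho = w * (+1) + (1 - w) * 0
= 0.43 * (+1)
= 0.4300

0.4300


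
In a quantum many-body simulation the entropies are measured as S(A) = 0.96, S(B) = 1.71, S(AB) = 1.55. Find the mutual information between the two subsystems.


I(A:B) = S(A) + S(B) - S(AB)
= 0.96 + 1.71 - 1.55
= 1.1200

1.1200


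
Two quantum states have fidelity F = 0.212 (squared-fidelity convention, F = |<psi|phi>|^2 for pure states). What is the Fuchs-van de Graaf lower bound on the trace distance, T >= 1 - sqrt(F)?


Fuchs-van de Graaf (squared-fidelity convention): 1 - sqrt(F) <= T <= sqrt(1 - F).
Lower bound: T >= 1 - sqrt(F)
sqrt(F) = sqrt(0.212) = 0.4604
T >= 1 - 0.4604
T >= 0.5396

0.5396


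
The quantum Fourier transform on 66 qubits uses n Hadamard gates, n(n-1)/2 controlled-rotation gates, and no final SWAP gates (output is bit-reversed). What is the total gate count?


Hadamard gates: 66
Controlled rotations: n*(n-1)/2 = 66*65/2 = 2145
SWAP gates: 0 (omitted)
Total = 66 + 2145
= 2211

2211


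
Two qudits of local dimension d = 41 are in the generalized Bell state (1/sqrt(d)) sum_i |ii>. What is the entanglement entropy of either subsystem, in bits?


For a maximally entangled state in d x d:
S = log2(d) = log2(41)
= 5.3576

5.3576


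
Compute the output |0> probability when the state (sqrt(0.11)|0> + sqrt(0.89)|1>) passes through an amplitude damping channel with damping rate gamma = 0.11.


For amplitude damping with parameter gamma on state sqrt(a)|0> + sqrt(b)|1>:
alpha^2 = 0.11, beta^2 = 0.89
P(|0>) = alpha^2 + gamma * beta^2
= 0.11 + 0.11 * 0.89
= 0.11 + 0.0979
= 0.2079

0.2079


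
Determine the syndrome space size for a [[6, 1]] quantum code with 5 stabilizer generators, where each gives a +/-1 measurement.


Each stabilizer generator gives a binary (+1 or -1) measurement outcome.
With 5 independent generators:
Total syndromes = 2^5
= 32

32


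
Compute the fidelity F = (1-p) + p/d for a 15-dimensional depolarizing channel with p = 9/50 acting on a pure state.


F = (1-p) + p/d
= (1 - 0.1800) + 0.1800/15
= 0.8200 + 0.0120
= 0.8320

0.8320


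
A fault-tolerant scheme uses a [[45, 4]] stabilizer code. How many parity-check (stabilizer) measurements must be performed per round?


For an [[n,k]] stabilizer code:
Number of stabilizer generators = n - k
= 45 - 4
= 41

41


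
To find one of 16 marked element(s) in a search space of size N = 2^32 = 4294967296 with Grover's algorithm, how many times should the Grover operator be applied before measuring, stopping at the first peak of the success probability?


After j Grover iterations the success probability is P(j) = sin^2((2j+1)*theta), where sin(theta) = sqrt(k/N).
N = 2^32 = 4294967296, k = 16
sin(theta) = sqrt(k/N) = 6.103515625e-05
theta = arcsin(sqrt(k/N)) = 6.103515629e-05 rad
P(j) reaches its first maximum when (2j+1)*theta is as close as possible to pi/2, i.e. j = round(pi/(4*theta) - 1/2).
pi/(4*theta) - 1/2 = 12867.4635
(For comparison, the common estimate pi/4 * sqrt(N/k) = 12867.9635; the exact maximiser is used here.)
Optimal iterations = 12867

12867


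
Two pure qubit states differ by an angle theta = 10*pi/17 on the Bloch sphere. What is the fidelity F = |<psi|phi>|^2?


For states separated by angle theta on Bloch sphere:
F = cos^2(theta/2)
theta = 10*pi/17 = 1.8480
theta/2 = 0.9240
cos(theta/2) = 0.6026
F = 0.3632

0.3632


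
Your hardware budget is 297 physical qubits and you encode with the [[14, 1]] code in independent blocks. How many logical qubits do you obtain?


Each code block uses 14 physical qubits for 1 logical qubit(s).
Number of complete blocks = floor(297 / 14) = 21
Logical qubits = 21 * 1
= 21

21


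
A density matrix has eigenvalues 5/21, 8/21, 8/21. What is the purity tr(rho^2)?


tr(rho^2) = sum of eigenvalues squared
= (5/21)^2 + (8/21)^2 + (8/21)^2
= (25 + 64 + 64) / 441
= 153/441
= 0.3469

0.3469


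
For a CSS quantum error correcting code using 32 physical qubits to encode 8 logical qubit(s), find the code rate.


Code rate R = k/n
= 8/32
= 0.2500

0.2500


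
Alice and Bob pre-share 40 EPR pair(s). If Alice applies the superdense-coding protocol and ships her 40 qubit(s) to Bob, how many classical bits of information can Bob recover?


Superdense coding allows 2 classical bits per shared entangled pair.
40 pair(s) -> 2 * 40 = 80 classical bits

80


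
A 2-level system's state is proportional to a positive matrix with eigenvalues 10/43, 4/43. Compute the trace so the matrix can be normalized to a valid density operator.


tr(M) = sum of eigenvalues
= 10/43 + 4/43
= 14/43
= 0.3256

0.3256


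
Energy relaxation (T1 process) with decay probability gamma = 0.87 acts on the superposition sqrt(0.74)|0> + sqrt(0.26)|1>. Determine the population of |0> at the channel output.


For amplitude damping with parameter gamma on state sqrt(a)|0> + sqrt(b)|1>:
alpha^2 = 0.74, beta^2 = 0.26
P(|0>) = alpha^2 + gamma * beta^2
= 0.74 + 0.87 * 0.26
= 0.74 + 0.2262
= 0.9662

0.9662


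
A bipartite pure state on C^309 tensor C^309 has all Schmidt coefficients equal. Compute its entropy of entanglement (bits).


For a maximally entangled state in d x d:
S = log2(d) = log2(309)
= 8.2715

8.2715


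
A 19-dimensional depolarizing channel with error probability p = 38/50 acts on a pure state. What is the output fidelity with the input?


F = (1-p) + p/d
= (1 - 0.7600) + 0.7600/19
= 0.2400 + 0.0400
= 0.2800

0.2800


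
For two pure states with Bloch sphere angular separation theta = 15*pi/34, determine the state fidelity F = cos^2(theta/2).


For states separated by angle theta on Bloch sphere:
F = cos^2(theta/2)
theta = 15*pi/34 = 1.3860
theta/2 = 0.6930
cos(theta/2) = 0.7693
F = 0.5919

0.5919


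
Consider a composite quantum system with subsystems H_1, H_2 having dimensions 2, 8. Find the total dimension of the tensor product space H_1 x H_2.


dim(H_1 x H_2) = 2 * 8
= 16

16


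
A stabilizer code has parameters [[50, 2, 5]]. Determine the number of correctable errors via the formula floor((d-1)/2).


Code parameters: [[50, 2, 5]], distance d = 5.
Number of correctable errors = floor((d-1)/2)
= floor((5 - 1)/2)
= floor(4/2)
= 2

2


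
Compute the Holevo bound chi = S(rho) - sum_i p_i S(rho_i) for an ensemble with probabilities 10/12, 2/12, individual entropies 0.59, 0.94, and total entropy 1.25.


chi = S(rho) - sum_i p_i * S(rho_i)
Weighted entropy = 10/12 * 0.59 + 2/12 * 0.94
= 0.6483
chi = 1.25 - 0.6483
= 0.6017

0.6017


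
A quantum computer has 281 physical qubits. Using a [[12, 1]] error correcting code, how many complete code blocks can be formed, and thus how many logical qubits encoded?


Each code block uses 12 physical qubits for 1 logical qubit(s).
Number of complete blocks = floor(281 / 12) = 23
Logical qubits = 23 * 1
= 23

23


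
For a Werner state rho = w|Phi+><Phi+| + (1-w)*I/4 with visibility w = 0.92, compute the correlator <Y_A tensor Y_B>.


|Phi+> = (|00> + |11>)/sqrt(2)
For the pure Bell state, <Y_A Y_B> = -1 (Bell-state Pauli correlator).
The maximally-mixed part I/4 has tr(I/4 * P tensor P) = 0 for any traceless Pauli P.
So <Y_A Y_B>_rho = w * (-1) + (1 - w) * 0
= 0.92 * (-1)
= -0.9200

-0.9200


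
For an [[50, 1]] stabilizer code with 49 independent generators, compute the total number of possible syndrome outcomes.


Each stabilizer generator gives a binary (+1 or -1) measurement outcome.
With 49 independent generators:
Total syndromes = 2^49
= 562949953421312

562949953421312


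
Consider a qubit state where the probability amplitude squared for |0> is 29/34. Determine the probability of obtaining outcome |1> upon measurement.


|alpha|^2 = 29/34 = 0.8529
|beta|^2 = 1 - 29/34 = 5/34 = 0.1471
P(|1>) = |beta|^2 = 0.1471

0.1471


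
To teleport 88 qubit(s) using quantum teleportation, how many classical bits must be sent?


Quantum teleportation requires 2 classical bits per qubit teleported.
88 qubit(s) -> 2 * 88 = 176 classical bits

176


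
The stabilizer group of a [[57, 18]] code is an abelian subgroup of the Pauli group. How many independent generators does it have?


For an [[n,k]] stabilizer code:
Number of stabilizer generators = n - k
= 57 - 18
= 39

39


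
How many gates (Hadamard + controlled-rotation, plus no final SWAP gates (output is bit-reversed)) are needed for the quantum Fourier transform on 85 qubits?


Hadamard gates: 85
Controlled rotations: n*(n-1)/2 = 85*84/2 = 3570
SWAP gates: 0 (omitted)
Total = 85 + 3570
= 3655

3655


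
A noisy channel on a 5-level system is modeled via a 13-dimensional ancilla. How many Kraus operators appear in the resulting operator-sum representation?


Tracing out the environment in an orthonormal basis {|i>_E} gives Kraus operators K_i = <i|_E U |0>_E.
Number of Kraus operators = dim(H_env) = d_env
= 13

13


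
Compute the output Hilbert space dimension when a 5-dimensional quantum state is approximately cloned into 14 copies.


Output space = H^(tensor 14) where dim(H) = 5
dim = 5^14
= 25 (after 2 factors)
= 125 (after 3 factors)
= 625 (after 4 factors)
= 3125 (after 5 factors)
= 15625 (after 6 factors)
= 78125 (after 7 factors)
= 390625 (after 8 factors)
= 1953125 (after 9 factors)
= 9765625 (after 10 factors)
= 48828125 (after 11 factors)
= 244140625 (after 12 factors)
= 1220703125 (after 13 factors)
= 6103515625 (after 14 factors)
= 6103515625

6103515625


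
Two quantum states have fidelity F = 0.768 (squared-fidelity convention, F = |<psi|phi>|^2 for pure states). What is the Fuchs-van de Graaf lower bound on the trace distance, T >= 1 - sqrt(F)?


Fuchs-van de Graaf (squared-fidelity convention): 1 - sqrt(F) <= T <= sqrt(1 - F).
Lower bound: T >= 1 - sqrt(F)
sqrt(F) = sqrt(0.768) = 0.8764
T >= 1 - 0.8764
T >= 0.1236

0.1236


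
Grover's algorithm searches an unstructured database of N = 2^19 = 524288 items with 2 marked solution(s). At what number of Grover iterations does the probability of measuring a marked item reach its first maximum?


After j Grover iterations the success probability is P(j) = sin^2((2j+1)*theta), where sin(theta) = sqrt(k/N).
N = 2^19 = 524288, k = 2
sin(theta) = sqrt(k/N) = 0.001953125
theta = arcsin(sqrt(k/N)) = 0.001953126242 rad
P(j) reaches its first maximum when (2j+1)*theta is as close as possible to pi/2, i.e. j = round(pi/(4*theta) - 1/2).
pi/(4*theta) - 1/2 = 401.6236
(For comparison, the common estimate pi/4 * sqrt(N/k) = 402.1239; the exact maximiser is used here.)
Optimal iterations = 402

402


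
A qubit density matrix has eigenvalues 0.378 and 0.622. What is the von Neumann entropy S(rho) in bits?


S = -p*log2(p) - (1-p)*log2(1-p)
p = 0.3780, 1-p = 0.6220
= -0.3780 * log2(0.3780) - 0.6220 * log2(0.6220)
= -(-0.5305) - (-0.4261)
= 0.9566

0.9566


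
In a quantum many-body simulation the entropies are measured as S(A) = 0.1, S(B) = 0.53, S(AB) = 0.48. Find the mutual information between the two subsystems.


I(A:B) = S(A) + S(B) - S(AB)
= 0.1 + 0.53 - 0.48
= 0.1500

0.1500


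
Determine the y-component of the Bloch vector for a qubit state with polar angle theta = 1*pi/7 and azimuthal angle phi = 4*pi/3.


theta = 0.4488, phi = 4.1888
r_y = sin(theta)*sin(phi) = 0.4339 * -0.8660
r_y = -0.3758

-0.3758


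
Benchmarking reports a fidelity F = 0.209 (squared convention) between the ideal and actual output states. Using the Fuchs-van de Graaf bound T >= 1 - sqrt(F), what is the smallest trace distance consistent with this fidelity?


Fuchs-van de Graaf (squared-fidelity convention): 1 - sqrt(F) <= T <= sqrt(1 - F).
Lower bound: T >= 1 - sqrt(F)
sqrt(F) = sqrt(0.209) = 0.4572
T >= 1 - 0.4572
T >= 0.5428

0.5428


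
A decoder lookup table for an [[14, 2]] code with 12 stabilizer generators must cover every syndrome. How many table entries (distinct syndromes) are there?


Each stabilizer generator gives a binary (+1 or -1) measurement outcome.
With 12 independent generators:
Total syndromes = 2^12
= 4096

4096


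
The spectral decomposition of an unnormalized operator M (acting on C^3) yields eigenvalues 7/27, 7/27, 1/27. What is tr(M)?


tr(M) = sum of eigenvalues
= 7/27 + 7/27 + 1/27
= 15/27
= 0.5556

0.5556


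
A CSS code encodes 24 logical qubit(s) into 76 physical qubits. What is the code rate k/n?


Code rate R = k/n
= 24/76
= 0.3158

0.3158


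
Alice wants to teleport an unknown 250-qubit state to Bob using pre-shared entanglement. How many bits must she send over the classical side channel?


Quantum teleportation requires 2 classical bits per qubit teleported.
250 qubit(s) -> 2 * 250 = 500 classical bits

500


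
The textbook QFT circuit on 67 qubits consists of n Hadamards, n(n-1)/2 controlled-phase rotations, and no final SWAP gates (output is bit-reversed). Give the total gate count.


Hadamard gates: 67
Controlled rotations: n*(n-1)/2 = 67*66/2 = 2211
SWAP gates: 0 (omitted)
Total = 67 + 2211
= 2278

2278


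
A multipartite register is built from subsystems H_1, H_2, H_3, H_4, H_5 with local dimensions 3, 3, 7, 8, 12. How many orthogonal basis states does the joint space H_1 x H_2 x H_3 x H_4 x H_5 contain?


dim(H_1 x H_2 x H_3 x H_4 x H_5) = 3 * 3 * 7 * 8 * 12
= 9 * 7 * 8 * 12
= 63 * 8 * 12
= 504 * 12
= 6048

6048


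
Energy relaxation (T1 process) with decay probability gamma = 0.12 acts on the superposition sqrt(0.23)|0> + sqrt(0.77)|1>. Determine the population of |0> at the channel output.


For amplitude damping with parameter gamma on state sqrt(a)|0> + sqrt(b)|1>:
alpha^2 = 0.23, beta^2 = 0.77
P(|0>) = alpha^2 + gamma * beta^2
= 0.23 + 0.12 * 0.77
= 0.23 + 0.0924
= 0.3224

0.3224


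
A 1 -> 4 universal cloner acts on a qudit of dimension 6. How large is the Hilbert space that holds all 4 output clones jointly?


Output space = H^(tensor 4) where dim(H) = 6
dim = 6^4
= 36 (after 2 factors)
= 216 (after 3 factors)
= 1296 (after 4 factors)
= 1296

1296


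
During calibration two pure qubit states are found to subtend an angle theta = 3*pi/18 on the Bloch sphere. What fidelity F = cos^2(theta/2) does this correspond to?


For states separated by angle theta on Bloch sphere:
F = cos^2(theta/2)
theta = 3*pi/18 = 0.5236
theta/2 = 0.2618
cos(theta/2) = 0.9659
F = 0.9330

0.9330


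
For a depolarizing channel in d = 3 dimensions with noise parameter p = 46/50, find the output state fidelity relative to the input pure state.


F = (1-p) + p/d
= (1 - 0.9200) + 0.9200/3
= 0.0800 + 0.3067
= 0.3867

0.3867


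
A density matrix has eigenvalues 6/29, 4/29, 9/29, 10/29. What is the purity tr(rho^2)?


tr(rho^2) = sum of eigenvalues squared
= (6/29)^2 + (4/29)^2 + (9/29)^2 + (10/29)^2
= (36 + 16 + 81 + 100) / 841
= 233/841
= 0.2771

0.2771


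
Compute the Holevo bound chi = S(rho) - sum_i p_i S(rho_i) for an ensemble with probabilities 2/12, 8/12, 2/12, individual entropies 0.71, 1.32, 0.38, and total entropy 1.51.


chi = S(rho) - sum_i p_i * S(rho_i)
Weighted entropy = 2/12 * 0.71 + 8/12 * 1.32 + 2/12 * 0.38
= 1.0617
chi = 1.51 - 1.0617
= 0.4483

0.4483


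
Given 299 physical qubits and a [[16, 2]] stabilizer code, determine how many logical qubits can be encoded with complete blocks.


Each code block uses 16 physical qubits for 2 logical qubit(s).
Number of complete blocks = floor(299 / 16) = 18
Logical qubits = 18 * 2
= 36

36


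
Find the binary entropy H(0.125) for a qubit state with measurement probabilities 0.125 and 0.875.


S = -p*log2(p) - (1-p)*log2(1-p)
p = 0.1250, 1-p = 0.8750
= -0.1250 * log2(0.1250) - 0.8750 * log2(0.8750)
= -(-0.3750) - (-0.1686)
= 0.5436

0.5436


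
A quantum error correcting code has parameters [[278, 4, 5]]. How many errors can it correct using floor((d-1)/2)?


Code parameters: [[278, 4, 5]], distance d = 5.
Number of correctable errors = floor((d-1)/2)
= floor((5 - 1)/2)
= floor(4/2)
= 2

2


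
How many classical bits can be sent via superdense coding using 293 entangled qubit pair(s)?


Superdense coding allows 2 classical bits per shared entangled pair.
293 pair(s) -> 2 * 293 = 586 classical bits

586


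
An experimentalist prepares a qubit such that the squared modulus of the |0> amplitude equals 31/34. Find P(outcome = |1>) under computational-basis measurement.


|alpha|^2 = 31/34 = 0.9118
|beta|^2 = 1 - 31/34 = 3/34 = 0.0882
P(|1>) = |beta|^2 = 0.0882

0.0882


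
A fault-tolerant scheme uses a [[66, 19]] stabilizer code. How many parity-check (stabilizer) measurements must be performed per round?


For an [[n,k]] stabilizer code:
Number of stabilizer generators = n - k
= 66 - 19
= 47

47


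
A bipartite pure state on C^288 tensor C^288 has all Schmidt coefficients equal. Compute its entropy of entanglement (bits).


For a maximally entangled state in d x d:
S = log2(d) = log2(288)
= 8.1699

8.1699


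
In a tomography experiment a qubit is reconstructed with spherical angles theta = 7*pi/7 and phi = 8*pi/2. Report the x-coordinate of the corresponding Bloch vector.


theta = 3.1416, phi = 12.5664
r_x = sin(theta)*cos(phi) = 0.0000 * 1.0000
r_x = 0.0000

0.0000


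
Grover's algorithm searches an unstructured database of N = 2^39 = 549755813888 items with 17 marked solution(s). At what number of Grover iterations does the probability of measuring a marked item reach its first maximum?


After j Grover iterations the success probability is P(j) = sin^2((2j+1)*theta), where sin(theta) = sqrt(k/N).
N = 2^39 = 549755813888, k = 17
sin(theta) = sqrt(k/N) = 5.560829062e-06
theta = arcsin(sqrt(k/N)) = 5.560829062e-06 rad
P(j) reaches its first maximum when (2j+1)*theta is as close as possible to pi/2, i.e. j = round(pi/(4*theta) - 1/2).
pi/(4*theta) - 1/2 = 141237.1023
(For comparison, the common estimate pi/4 * sqrt(N/k) = 141237.6023; the exact maximiser is used here.)
Optimal iterations = 141237

141237


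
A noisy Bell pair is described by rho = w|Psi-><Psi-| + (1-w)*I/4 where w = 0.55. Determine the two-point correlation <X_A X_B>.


|Psi-> = (|01> - |10>)/sqrt(2)
For the pure Bell state, <X_A X_B> = -1 (Bell-state Pauli correlator).
The maximally-mixed part I/4 has tr(I/4 * P tensor P) = 0 for any traceless Pauli P.
So <X_A X_B>_rho = w * (-1) + (1 - w) * 0
= 0.55 * (-1)
= -0.5500

-0.5500


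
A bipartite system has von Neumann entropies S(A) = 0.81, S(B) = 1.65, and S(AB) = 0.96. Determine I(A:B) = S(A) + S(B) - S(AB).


I(A:B) = S(A) + S(B) - S(AB)
= 0.81 + 1.65 - 0.96
= 1.5000

1.5000


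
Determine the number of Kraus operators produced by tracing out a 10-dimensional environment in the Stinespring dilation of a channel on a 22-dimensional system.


Tracing out the environment in an orthonormal basis {|i>_E} gives Kraus operators K_i = <i|_E U |0>_E.
Number of Kraus operators = dim(H_env) = d_env
= 10

10


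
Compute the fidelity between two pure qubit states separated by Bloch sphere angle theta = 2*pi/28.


For states separated by angle theta on Bloch sphere:
F = cos^2(theta/2)
theta = 2*pi/28 = 0.2244
theta/2 = 0.1122
cos(theta/2) = 0.9937
F = 0.9875

0.9875


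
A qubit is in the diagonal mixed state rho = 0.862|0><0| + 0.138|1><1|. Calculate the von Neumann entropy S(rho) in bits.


S = -p*log2(p) - (1-p)*log2(1-p)
p = 0.8620, 1-p = 0.1380
= -0.8620 * log2(0.8620) - 0.1380 * log2(0.1380)
= -(-0.1847) - (-0.3943)
= 0.5790

0.5790


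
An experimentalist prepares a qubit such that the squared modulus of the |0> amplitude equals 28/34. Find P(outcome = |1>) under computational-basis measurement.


|alpha|^2 = 28/34 = 0.8235
|beta|^2 = 1 - 28/34 = 6/34 = 0.1765
P(|1>) = |beta|^2 = 0.1765

0.1765


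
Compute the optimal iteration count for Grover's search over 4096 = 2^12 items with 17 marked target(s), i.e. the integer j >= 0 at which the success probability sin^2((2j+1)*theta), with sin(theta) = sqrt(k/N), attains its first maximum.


After j Grover iterations the success probability is P(j) = sin^2((2j+1)*theta), where sin(theta) = sqrt(k/N).
N = 2^12 = 4096, k = 17
sin(theta) = sqrt(k/N) = 0.0644235254
theta = arcsin(sqrt(k/N)) = 0.06446817264 rad
P(j) reaches its first maximum when (2j+1)*theta is as close as possible to pi/2, i.e. j = round(pi/(4*theta) - 1/2).
pi/(4*theta) - 1/2 = 11.6827
(For comparison, the common estimate pi/4 * sqrt(N/k) = 12.1912; the exact maximiser is used here.)
Optimal iterations = 12

12


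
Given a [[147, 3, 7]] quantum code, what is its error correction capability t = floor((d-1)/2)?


Code parameters: [[147, 3, 7]], distance d = 7.
Number of correctable errors = floor((d-1)/2)
= floor((7 - 1)/2)
= floor(6/2)
= 3

3


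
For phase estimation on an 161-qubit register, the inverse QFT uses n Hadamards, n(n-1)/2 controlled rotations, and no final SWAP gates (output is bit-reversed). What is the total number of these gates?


Hadamard gates: 161
Controlled rotations: n*(n-1)/2 = 161*160/2 = 12880
SWAP gates: 0 (omitted)
Total = 161 + 12880
= 13041

13041


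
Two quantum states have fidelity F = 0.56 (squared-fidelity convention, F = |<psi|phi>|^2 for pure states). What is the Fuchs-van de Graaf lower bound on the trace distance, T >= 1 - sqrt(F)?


Fuchs-van de Graaf (squared-fidelity convention): 1 - sqrt(F) <= T <= sqrt(1 - F).
Lower bound: T >= 1 - sqrt(F)
sqrt(F) = sqrt(0.56) = 0.7483
T >= 1 - 0.7483
T >= 0.2517

0.2517


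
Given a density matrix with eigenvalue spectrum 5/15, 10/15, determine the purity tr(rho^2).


tr(rho^2) = sum of eigenvalues squared
= (5/15)^2 + (10/15)^2
= (25 + 100) / 225
= 125/225
= 0.5556

0.5556


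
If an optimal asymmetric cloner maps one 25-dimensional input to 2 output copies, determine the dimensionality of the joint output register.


Output space = H^(tensor 2) where dim(H) = 25
dim = 25^2
= 625

625


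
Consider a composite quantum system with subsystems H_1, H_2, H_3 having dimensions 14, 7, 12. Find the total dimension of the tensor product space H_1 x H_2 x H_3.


dim(H_1 x H_2 x H_3) = 14 * 7 * 12
= 98 * 12
= 1176

1176


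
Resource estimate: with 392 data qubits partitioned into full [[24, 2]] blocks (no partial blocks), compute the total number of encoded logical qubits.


Each code block uses 24 physical qubits for 2 logical qubit(s).
Number of complete blocks = floor(392 / 24) = 16
Logical qubits = 16 * 2
= 32

32


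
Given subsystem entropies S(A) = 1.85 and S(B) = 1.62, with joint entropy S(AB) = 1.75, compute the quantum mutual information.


I(A:B) = S(A) + S(B) - S(AB)
= 1.85 + 1.62 - 1.75
= 1.7200

1.7200


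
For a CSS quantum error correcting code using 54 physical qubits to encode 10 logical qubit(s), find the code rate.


Code rate R = k/n
= 10/54
= 0.1852

0.1852


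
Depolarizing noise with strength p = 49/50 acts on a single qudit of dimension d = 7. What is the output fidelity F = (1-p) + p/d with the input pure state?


F = (1-p) + p/d
= (1 - 0.9800) + 0.9800/7
= 0.0200 + 0.1400
= 0.1600

0.1600


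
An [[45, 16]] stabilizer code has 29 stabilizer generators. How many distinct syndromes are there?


Each stabilizer generator gives a binary (+1 or -1) measurement outcome.
With 29 independent generators:
Total syndromes = 2^29
= 536870912

536870912


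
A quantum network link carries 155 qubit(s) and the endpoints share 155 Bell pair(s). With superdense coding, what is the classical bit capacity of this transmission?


Superdense coding allows 2 classical bits per shared entangled pair.
155 pair(s) -> 2 * 155 = 310 classical bits

310


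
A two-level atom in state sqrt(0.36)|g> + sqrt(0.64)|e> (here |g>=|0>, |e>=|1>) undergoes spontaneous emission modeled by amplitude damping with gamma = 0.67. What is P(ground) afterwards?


For amplitude damping with parameter gamma on state sqrt(a)|0> + sqrt(b)|1>:
alpha^2 = 0.36, beta^2 = 0.64
P(|0>) = alpha^2 + gamma * beta^2
= 0.36 + 0.67 * 0.64
= 0.36 + 0.4288
= 0.7888

0.7888


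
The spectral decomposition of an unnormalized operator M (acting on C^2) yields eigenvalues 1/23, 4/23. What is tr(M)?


tr(M) = sum of eigenvalues
= 1/23 + 4/23
= 5/23
= 0.2174

0.2174


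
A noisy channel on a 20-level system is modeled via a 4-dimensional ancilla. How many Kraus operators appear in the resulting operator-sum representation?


Tracing out the environment in an orthonormal basis {|i>_E} gives Kraus operators K_i = <i|_E U |0>_E.
Number of Kraus operators = dim(H_env) = d_env
= 4

4


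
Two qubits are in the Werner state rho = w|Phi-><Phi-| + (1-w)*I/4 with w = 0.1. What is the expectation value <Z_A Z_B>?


|Phi-> = (|00> - |11>)/sqrt(2)
For the pure Bell state, <Z_A Z_B> = +1 (Bell-state Pauli correlator).
The maximally-mixed part I/4 has tr(I/4 * P tensor P) = 0 for any traceless Pauli P.
So <Z_A Z_B>_rho = w * (+1) + (1 - w) * 0
= 0.1 * (+1)
= 0.1000

0.1000


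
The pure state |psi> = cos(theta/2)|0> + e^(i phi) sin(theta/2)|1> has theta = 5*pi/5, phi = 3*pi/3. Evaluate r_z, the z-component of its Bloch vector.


theta = 3.1416, phi = 3.1416
r_z = cos(theta) = -1.0000

-1.0000


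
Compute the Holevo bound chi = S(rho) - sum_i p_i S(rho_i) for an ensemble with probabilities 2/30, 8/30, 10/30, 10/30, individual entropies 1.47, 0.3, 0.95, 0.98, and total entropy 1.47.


chi = S(rho) - sum_i p_i * S(rho_i)
Weighted entropy = 2/30 * 1.47 + 8/30 * 0.3 + 10/30 * 0.95 + 10/30 * 0.98
= 0.8213
chi = 1.47 - 0.8213
= 0.6487

0.6487


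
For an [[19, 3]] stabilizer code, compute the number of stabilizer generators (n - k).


For an [[n,k]] stabilizer code:
Number of stabilizer generators = n - k
= 19 - 3
= 16

16


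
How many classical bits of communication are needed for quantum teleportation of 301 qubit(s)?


Quantum teleportation requires 2 classical bits per qubit teleported.
301 qubit(s) -> 2 * 301 = 602 classical bits

602


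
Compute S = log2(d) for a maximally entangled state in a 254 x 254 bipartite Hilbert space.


For a maximally entangled state in d x d:
S = log2(d) = log2(254)
= 7.9887

7.9887


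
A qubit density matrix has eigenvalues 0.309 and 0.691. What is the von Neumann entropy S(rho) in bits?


S = -p*log2(p) - (1-p)*log2(1-p)
p = 0.3090, 1-p = 0.6910
= -0.3090 * log2(0.3090) - 0.6910 * log2(0.6910)
= -(-0.5235) - (-0.3685)
= 0.8920

0.8920


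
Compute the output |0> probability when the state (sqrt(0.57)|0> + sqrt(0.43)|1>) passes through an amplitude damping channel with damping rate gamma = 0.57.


For amplitude damping with parameter gamma on state sqrt(a)|0> + sqrt(b)|1>:
alpha^2 = 0.57, beta^2 = 0.43
P(|0>) = alpha^2 + gamma * beta^2
= 0.57 + 0.57 * 0.43
= 0.57 + 0.2451
= 0.8151

0.8151


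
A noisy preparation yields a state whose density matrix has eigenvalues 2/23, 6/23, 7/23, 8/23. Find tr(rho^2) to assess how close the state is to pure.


tr(rho^2) = sum of eigenvalues squared
= (2/23)^2 + (6/23)^2 + (7/23)^2 + (8/23)^2
= (4 + 36 + 49 + 64) / 529
= 153/529
= 0.2892

0.2892


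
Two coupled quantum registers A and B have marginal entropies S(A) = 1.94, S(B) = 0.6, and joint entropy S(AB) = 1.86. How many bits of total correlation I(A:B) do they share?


I(A:B) = S(A) + S(B) - S(AB)
= 1.94 + 0.6 - 1.86
= 0.6800

0.6800


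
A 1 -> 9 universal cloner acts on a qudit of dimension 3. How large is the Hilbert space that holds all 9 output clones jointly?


Output space = H^(tensor 9) where dim(H) = 3
dim = 3^9
= 9 (after 2 factors)
= 27 (after 3 factors)
= 81 (after 4 factors)
= 243 (after 5 factors)
= 729 (after 6 factors)
= 2187 (after 7 factors)
= 6561 (after 8 factors)
= 19683 (after 9 factors)
= 19683

19683


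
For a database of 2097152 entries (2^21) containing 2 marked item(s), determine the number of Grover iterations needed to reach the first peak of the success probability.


After j Grover iterations the success probability is P(j) = sin^2((2j+1)*theta), where sin(theta) = sqrt(k/N).
N = 2^21 = 2097152, k = 2
sin(theta) = sqrt(k/N) = 0.0009765625
theta = arcsin(sqrt(k/N)) = 0.0009765626552 rad
P(j) reaches its first maximum when (2j+1)*theta is as close as possible to pi/2, i.e. j = round(pi/(4*theta) - 1/2).
pi/(4*theta) - 1/2 = 803.7476
(For comparison, the common estimate pi/4 * sqrt(N/k) = 804.2477; the exact maximiser is used here.)
Optimal iterations = 804

804
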